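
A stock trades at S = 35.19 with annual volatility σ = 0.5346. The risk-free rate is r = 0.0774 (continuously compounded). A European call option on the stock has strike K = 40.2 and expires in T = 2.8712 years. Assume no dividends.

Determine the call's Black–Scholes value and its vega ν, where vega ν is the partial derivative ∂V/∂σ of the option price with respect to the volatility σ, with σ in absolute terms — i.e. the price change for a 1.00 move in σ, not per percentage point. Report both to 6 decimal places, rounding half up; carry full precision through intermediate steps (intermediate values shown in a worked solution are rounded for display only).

price = 13.324608
ν = 20.434258

σ√T = 0.5346·√2.8712 = 0.905859
d₁ = (ln(S/K) + (r+σ²/2)T) / (σ√T) = (ln(35.19/40.2) + (0.0774+0.5346²/2)·2.8712) / 0.905859 = (-0.133105 + 0.632521) / 0.905859 = 0.551318
d₂ = d₁ − σ√T = 0.551318 − 0.905859 = -0.354541
e^{−rT} = e^{−0.0774·2.8712} = 0.800730
N(d₁) = 0.709292,  N(d₂) = 0.361467
Call price V = S·N(d₁) − K·e^{−rT}·N(d₂) = 24.959988 − 11.635380 = 13.324608
φ(d₁) = (1/√(2π))·e^{−d₁²/2} = 0.342695
ν = S·φ(d₁)·√T = 20.434258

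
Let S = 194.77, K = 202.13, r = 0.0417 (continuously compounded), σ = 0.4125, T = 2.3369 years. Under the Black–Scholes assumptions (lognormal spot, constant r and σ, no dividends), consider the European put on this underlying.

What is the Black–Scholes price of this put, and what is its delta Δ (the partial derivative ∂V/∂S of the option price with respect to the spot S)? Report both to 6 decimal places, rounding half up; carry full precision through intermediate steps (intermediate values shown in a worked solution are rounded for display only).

price = 41.289463
Δ = -0.340533

σ√T = 0.4125·√2.3369 = 0.630586
d₁ = (ln(S/K) + (r+σ²/2)T) / (σ√T) = (ln(194.77/202.13) + (0.0417+0.4125²/2)·2.3369) / 0.630586 = (-0.037092 + 0.296268) / 0.630586 = 0.411009
d₂ = d₁ − σ√T = 0.411009 − 0.630586 = -0.219577
e^{−rT} = e^{−0.0417·2.3369} = 0.907149
N(−d₁) = 0.340533,  N(−d₂) = 0.586900
Put price V = K·e^{−rT}·N(−d₂) − S·N(−d₁) = 107.615093 − 66.325631 = 41.289463
Δ = −N(−d₁) = -0.340533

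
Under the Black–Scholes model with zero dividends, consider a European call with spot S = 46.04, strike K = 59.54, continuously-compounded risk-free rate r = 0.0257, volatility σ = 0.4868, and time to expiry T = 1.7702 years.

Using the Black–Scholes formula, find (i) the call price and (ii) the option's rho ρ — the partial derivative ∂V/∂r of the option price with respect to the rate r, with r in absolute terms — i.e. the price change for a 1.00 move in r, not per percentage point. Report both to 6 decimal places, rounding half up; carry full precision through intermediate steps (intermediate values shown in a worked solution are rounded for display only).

σ√T = 0.4868·√1.7702 = 0.647682
d₁ = (ln(S/K) + (r+σ²/2)T) / (σ√T) = (ln(46.04/59.54) + (0.0257+0.4868²/2)·1.7702) / 0.647682 = (-0.257138 + 0.255240) / 0.647682 = -0.002930
d₂ = d₁ − σ√T = -0.002930 − 0.647682 = -0.650612
e^{−rT} = e^{−0.0257·1.7702} = 0.955525
N(d₁) = 0.498831,  N(d₂) = 0.257649
Call price V = S·N(d₁) − K·e^{−rT}·N(d₂) = 22.966183 − 14.658132 = 8.308051
ρ = K·T·e^{−rT}·N(d₂) = 25.947826

price = 8.308051
ρ = 25.947826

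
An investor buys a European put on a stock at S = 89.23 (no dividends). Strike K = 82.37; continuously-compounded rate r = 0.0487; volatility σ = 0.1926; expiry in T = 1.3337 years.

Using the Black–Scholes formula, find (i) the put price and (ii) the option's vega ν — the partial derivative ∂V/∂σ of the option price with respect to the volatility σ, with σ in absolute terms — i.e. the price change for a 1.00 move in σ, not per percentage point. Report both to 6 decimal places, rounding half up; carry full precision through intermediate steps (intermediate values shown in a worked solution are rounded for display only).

σ√T = 0.1926·√1.3337 = 0.222426
d₁ = (ln(S/K) + (r+σ²/2)T) / (σ√T) = (ln(89.23/82.37) + (0.0487+0.1926²/2)·1.3337) / 0.222426 = (0.079996 + 0.089688) / 0.222426 = 0.762878
d₂ = d₁ − σ√T = 0.762878 − 0.222426 = 0.540452
e^{−rT} = e^{−0.0487·1.3337} = 0.937113
N(−d₁) = 0.222768,  N(−d₂) = 0.294443
Put price V = K·e^{−rT}·N(−d₂) − S·N(−d₁) = 22.728030 − 19.877594 = 2.850436
φ(d₁) = (1/√(2π))·e^{−d₁²/2} = 0.298218
ν = S·φ(d₁)·√T = 30.730812

price = 2.850436
ν = 30.730812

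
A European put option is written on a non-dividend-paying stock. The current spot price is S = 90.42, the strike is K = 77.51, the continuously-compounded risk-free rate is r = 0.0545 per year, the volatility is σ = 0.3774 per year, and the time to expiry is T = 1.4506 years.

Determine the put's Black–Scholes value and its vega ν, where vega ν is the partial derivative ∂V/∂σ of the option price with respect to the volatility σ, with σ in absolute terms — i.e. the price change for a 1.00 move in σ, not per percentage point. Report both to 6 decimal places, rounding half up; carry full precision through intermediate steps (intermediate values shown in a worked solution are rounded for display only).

σ√T = 0.3774·√1.4506 = 0.454544
d₁ = (ln(S/K) + (r+σ²/2)T) / (σ√T) = (ln(90.42/77.51) + (0.0545+0.3774²/2)·1.4506) / 0.454544 = (0.154059 + 0.182363) / 0.454544 = 0.740129
d₂ = d₁ − σ√T = 0.740129 − 0.454544 = 0.285586
e^{−rT} = e^{−0.0545·1.4506} = 0.923987
N(−d₁) = 0.229611,  N(−d₂) = 0.387598
Put price V = K·e^{−rT}·N(−d₂) − S·N(−d₁) = 27.759053 − 20.761402 = 6.997652
φ(d₁) = (1/√(2π))·e^{−d₁²/2} = 0.303360
ν = S·φ(d₁)·√T = 33.036723

price = 6.997652
ν = 33.036723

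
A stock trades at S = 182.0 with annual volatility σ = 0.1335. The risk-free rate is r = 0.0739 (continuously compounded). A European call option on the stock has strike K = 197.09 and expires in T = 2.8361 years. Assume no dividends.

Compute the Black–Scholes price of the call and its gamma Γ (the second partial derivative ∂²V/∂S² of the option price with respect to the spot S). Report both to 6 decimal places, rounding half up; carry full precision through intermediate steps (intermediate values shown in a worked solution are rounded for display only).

σ√T = 0.1335·√2.8361 = 0.224824
d₁ = (ln(S/K) + (r+σ²/2)T) / (σ√T) = (ln(182.0/197.09) + (0.0739+0.1335²/2)·2.8361) / 0.224824 = (-0.079654 + 0.234861) / 0.224824 = 0.690349
d₂ = d₁ − σ√T = 0.690349 − 0.224824 = 0.465526
e^{−rT} = e^{−0.0739·2.8361} = 0.810918
N(d₁) = 0.755013,  N(d₂) = 0.679222
Call price V = S·N(d₁) − K·e^{−rT}·N(d₂) = 137.412310 − 108.555987 = 28.856323
φ(d₁) = (1/√(2π))·e^{−d₁²/2} = 0.314356
Γ = φ(d₁) / (S·σ·√T) = 0.007683

price = 28.856323
Γ = 0.007683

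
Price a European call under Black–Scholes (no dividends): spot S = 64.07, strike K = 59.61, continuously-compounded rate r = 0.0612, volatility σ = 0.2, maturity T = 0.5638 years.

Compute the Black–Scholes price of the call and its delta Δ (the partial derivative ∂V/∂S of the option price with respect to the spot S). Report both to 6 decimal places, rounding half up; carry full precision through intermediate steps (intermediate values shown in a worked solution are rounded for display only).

σ√T = 0.2·√0.5638 = 0.150173
d₁ = (ln(S/K) + (r+σ²/2)T) / (σ√T) = (ln(64.07/59.61) + (0.0612+0.2²/2)·0.5638) / 0.150173 = (0.072153 + 0.045781) / 0.150173 = 0.785316
d₂ = d₁ − σ√T = 0.785316 − 0.150173 = 0.635143
e^{−rT} = e^{−0.0612·0.5638} = 0.966084
N(d₁) = 0.783866,  N(d₂) = 0.737332
Call price V = S·N(d₁) − K·e^{−rT}·N(d₂) = 50.222285 − 42.461690 = 7.760595
Δ = N(d₁) = 0.783866

price = 7.760595
Δ = 0.783866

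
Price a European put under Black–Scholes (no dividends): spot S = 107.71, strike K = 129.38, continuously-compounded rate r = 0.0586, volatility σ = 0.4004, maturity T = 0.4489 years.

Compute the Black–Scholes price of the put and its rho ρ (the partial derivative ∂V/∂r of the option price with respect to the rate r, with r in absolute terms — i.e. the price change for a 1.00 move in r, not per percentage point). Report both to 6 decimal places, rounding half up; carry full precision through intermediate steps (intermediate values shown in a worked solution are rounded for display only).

price = 23.684438
ρ = -43.222934

σ√T = 0.4004·√0.4489 = 0.268268
d₁ = (ln(S/K) + (r+σ²/2)T) / (σ√T) = (ln(107.71/129.38) + (0.0586+0.4004²/2)·0.4489) / 0.268268 = (-0.183311 + 0.062289) / 0.268268 = -0.451123
d₂ = d₁ − σ√T = -0.451123 − 0.268268 = -0.719391
e^{−rT} = e^{−0.0586·0.4489} = 0.974037
N(−d₁) = 0.674050,  N(−d₂) = 0.764050
Put price V = K·e^{−rT}·N(−d₂) − S·N(−d₁) = 96.286331 − 72.601894 = 23.684438
ρ = −K·T·e^{−rT}·N(−d₂) = -43.222934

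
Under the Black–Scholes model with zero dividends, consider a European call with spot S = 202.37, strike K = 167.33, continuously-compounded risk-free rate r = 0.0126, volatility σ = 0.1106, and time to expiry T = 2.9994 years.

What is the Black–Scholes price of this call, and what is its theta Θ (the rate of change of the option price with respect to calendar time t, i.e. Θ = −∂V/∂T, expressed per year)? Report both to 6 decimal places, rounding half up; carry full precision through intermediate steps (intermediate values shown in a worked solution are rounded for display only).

σ√T = 0.1106·√2.9994 = 0.191546
d₁ = (ln(S/K) + (r+σ²/2)T) / (σ√T) = (ln(202.37/167.33) + (0.0126+0.1106²/2)·2.9994) / 0.191546 = (0.190130 + 0.056137) / 0.191546 = 1.285684
d₂ = d₁ − σ√T = 1.285684 − 0.191546 = 1.094138
e^{−rT} = e^{−0.0126·2.9994} = 0.962913
N(d₁) = 0.900723,  N(d₂) = 0.863053
Call price V = S·N(d₁) − K·e^{−rT}·N(d₂) = 182.279361 − 139.058679 = 43.220682
φ(d₁) = (1/√(2π))·e^{−d₁²/2} = 0.174570
Θ = −S·φ(d₁)·σ/(2√T) − r·K·e^{−rT}·N(d₂) = −1.128038 − 1.752139 = -2.880177

price = 43.220682
Θ = -2.880177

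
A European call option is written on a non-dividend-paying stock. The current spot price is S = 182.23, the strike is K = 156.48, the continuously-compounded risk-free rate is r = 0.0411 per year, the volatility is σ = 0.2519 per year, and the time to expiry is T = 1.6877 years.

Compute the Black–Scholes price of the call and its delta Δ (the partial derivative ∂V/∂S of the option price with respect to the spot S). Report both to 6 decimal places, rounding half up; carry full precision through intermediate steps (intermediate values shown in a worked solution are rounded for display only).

price = 44.098665
Δ = 0.799857

σ√T = 0.2519·√1.6877 = 0.327247
d₁ = (ln(S/K) + (r+σ²/2)T) / (σ√T) = (ln(182.23/156.48) + (0.0411+0.2519²/2)·1.6877) / 0.327247 = (0.152341 + 0.122910) / 0.327247 = 0.841111
d₂ = d₁ − σ√T = 0.841111 − 0.327247 = 0.513864
e^{−rT} = e^{−0.0411·1.6877} = 0.932987
N(d₁) = 0.799857,  N(d₂) = 0.696327
Call price V = S·N(d₁) − K·e^{−rT}·N(d₂) = 145.757978 − 101.659313 = 44.098665
Δ = N(d₁) = 0.799857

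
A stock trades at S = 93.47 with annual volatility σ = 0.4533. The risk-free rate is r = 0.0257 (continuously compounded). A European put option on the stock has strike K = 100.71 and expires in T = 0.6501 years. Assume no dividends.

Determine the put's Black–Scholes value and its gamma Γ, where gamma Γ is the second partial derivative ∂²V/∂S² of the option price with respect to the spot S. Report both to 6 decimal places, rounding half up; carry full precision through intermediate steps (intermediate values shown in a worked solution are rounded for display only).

price = 16.915701
Γ = 0.011674

σ√T = 0.4533·√0.6501 = 0.365490
d₁ = (ln(S/K) + (r+σ²/2)T) / (σ√T) = (ln(93.47/100.71) + (0.0257+0.4533²/2)·0.6501) / 0.365490 = (-0.074605 + 0.083499) / 0.365490 = 0.024336
d₂ = d₁ − σ√T = 0.024336 − 0.365490 = -0.341154
e^{−rT} = e^{−0.0257·0.6501} = 0.983431
N(−d₁) = 0.490292,  N(−d₂) = 0.633506
Put price V = K·e^{−rT}·N(−d₂) − S·N(−d₁) = 62.743323 − 45.827622 = 16.915701
φ(d₁) = (1/√(2π))·e^{−d₁²/2} = 0.398824
Γ = φ(d₁) / (S·σ·√T) = 0.011674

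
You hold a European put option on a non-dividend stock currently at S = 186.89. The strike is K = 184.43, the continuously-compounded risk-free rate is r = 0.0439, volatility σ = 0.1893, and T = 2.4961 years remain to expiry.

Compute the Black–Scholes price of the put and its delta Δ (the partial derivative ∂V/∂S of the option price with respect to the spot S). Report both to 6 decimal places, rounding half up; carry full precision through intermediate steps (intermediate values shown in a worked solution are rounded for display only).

price = 11.856269
Δ = -0.287660

σ√T = 0.1893·√2.4961 = 0.299076
d₁ = (ln(S/K) + (r+σ²/2)T) / (σ√T) = (ln(186.89/184.43) + (0.0439+0.1893²/2)·2.4961) / 0.299076 = (0.013250 + 0.154302) / 0.299076 = 0.560233
d₂ = d₁ − σ√T = 0.560233 − 0.299076 = 0.261157
e^{−rT} = e^{−0.0439·2.4961} = 0.896212
N(−d₁) = 0.287660,  N(−d₂) = 0.396986
Put price V = K·e^{−rT}·N(−d₂) − S·N(−d₁) = 65.617098 − 53.760829 = 11.856269
Δ = −N(−d₁) = -0.287660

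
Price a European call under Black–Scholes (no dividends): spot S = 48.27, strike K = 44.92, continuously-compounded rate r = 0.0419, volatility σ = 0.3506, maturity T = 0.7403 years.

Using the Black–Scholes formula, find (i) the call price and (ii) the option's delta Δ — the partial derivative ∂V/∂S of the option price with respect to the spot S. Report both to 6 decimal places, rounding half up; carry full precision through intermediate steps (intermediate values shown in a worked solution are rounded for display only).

σ√T = 0.3506·√0.7403 = 0.301659
d₁ = (ln(S/K) + (r+σ²/2)T) / (σ√T) = (ln(48.27/44.92) + (0.0419+0.3506²/2)·0.7403) / 0.301659 = (0.071927 + 0.076518) / 0.301659 = 0.492095
d₂ = d₁ − σ√T = 0.492095 − 0.301659 = 0.190436
e^{−rT} = e^{−0.0419·0.7403} = 0.969458
N(d₁) = 0.688674,  N(d₂) = 0.575516
Call price V = S·N(d₁) − K·e^{−rT}·N(d₂) = 33.242286 − 25.062604 = 8.179682
Δ = N(d₁) = 0.688674

price = 8.179682
Δ = 0.688674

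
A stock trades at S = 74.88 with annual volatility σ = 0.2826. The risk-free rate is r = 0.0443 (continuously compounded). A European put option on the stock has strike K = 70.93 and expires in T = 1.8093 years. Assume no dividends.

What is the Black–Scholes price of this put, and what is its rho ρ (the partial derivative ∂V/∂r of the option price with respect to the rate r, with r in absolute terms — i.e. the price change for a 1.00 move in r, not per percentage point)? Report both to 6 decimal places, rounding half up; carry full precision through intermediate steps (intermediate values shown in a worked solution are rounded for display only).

σ√T = 0.2826·√1.8093 = 0.380126
d₁ = (ln(S/K) + (r+σ²/2)T) / (σ√T) = (ln(74.88/70.93) + (0.0443+0.2826²/2)·1.8093) / 0.380126 = (0.054193 + 0.152400) / 0.380126 = 0.543486
d₂ = d₁ − σ√T = 0.543486 − 0.380126 = 0.163360
e^{−rT} = e^{−0.0443·1.8093} = 0.922976
N(−d₁) = 0.293398,  N(−d₂) = 0.435117
Put price V = K·e^{−rT}·N(−d₂) − S·N(−d₁) = 28.485694 − 21.969607 = 6.516087
ρ = −K·T·e^{−rT}·N(−d₂) = -51.539166

price = 6.516087
ρ = -51.539166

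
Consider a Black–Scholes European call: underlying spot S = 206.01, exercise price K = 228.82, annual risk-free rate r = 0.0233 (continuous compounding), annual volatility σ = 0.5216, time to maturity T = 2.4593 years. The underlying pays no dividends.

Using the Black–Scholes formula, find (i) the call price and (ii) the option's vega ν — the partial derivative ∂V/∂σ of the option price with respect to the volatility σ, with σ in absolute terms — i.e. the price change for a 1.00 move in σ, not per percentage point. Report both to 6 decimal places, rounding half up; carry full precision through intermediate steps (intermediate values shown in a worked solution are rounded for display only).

σ√T = 0.5216·√2.4593 = 0.817981
d₁ = (ln(S/K) + (r+σ²/2)T) / (σ√T) = (ln(206.01/228.82) + (0.0233+0.5216²/2)·2.4593) / 0.817981 = (-0.105011 + 0.391848) / 0.817981 = 0.350665
d₂ = d₁ − σ√T = 0.350665 − 0.817981 = -0.467316
e^{−rT} = e^{−0.0233·2.4593} = 0.944309
N(d₁) = 0.637080,  N(d₂) = 0.320137
Call price V = S·N(d₁) − K·e^{−rT}·N(d₂) = 131.244882 − 69.174145 = 62.070737
φ(d₁) = (1/√(2π))·e^{−d₁²/2} = 0.375153
ν = S·φ(d₁)·√T = 121.199941

price = 62.070737
ν = 121.199941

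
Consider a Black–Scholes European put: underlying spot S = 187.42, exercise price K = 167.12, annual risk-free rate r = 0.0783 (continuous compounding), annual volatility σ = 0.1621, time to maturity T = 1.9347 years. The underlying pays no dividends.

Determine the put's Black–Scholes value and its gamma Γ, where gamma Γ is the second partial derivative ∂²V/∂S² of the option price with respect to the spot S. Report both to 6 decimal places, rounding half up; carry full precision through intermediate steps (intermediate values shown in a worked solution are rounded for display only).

price = 2.151390
Γ = 0.004092

σ√T = 0.1621·√1.9347 = 0.225471
d₁ = (ln(S/K) + (r+σ²/2)T) / (σ√T) = (ln(187.42/167.12) + (0.0783+0.1621²/2)·1.9347) / 0.225471 = (0.114640 + 0.176905) / 0.225471 = 1.293053
d₂ = d₁ − σ√T = 1.293053 − 0.225471 = 1.067583
e^{−rT} = e^{−0.0783·1.9347} = 0.859429
N(−d₁) = 0.097996,  N(−d₂) = 0.142854
Put price V = K·e^{−rT}·N(−d₂) − S·N(−d₁) = 20.517855 − 18.366466 = 2.151390
φ(d₁) = (1/√(2π))·e^{−d₁²/2} = 0.172919
Γ = φ(d₁) / (S·σ·√T) = 0.004092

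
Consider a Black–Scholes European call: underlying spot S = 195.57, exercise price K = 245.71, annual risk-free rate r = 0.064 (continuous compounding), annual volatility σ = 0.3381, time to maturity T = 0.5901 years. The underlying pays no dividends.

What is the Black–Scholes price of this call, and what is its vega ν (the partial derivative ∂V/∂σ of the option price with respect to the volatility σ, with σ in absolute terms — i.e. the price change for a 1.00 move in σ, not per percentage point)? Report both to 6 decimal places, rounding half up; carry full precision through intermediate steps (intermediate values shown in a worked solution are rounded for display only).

price = 7.504906
ν = 49.956250

σ√T = 0.3381·√0.5901 = 0.259722
d₁ = (ln(S/K) + (r+σ²/2)T) / (σ√T) = (ln(195.57/245.71) + (0.064+0.3381²/2)·0.5901) / 0.259722 = (-0.228234 + 0.071494) / 0.259722 = -0.603491
d₂ = d₁ − σ√T = -0.603491 − 0.259722 = -0.863212
e^{−rT} = e^{−0.064·0.5901} = 0.962938
N(d₁) = 0.273091,  N(d₂) = 0.194010
Call price V = S·N(d₁) − K·e^{−rT}·N(d₂) = 53.408429 − 45.903523 = 7.504906
φ(d₁) = (1/√(2π))·e^{−d₁²/2} = 0.332525
ν = S·φ(d₁)·√T = 49.956250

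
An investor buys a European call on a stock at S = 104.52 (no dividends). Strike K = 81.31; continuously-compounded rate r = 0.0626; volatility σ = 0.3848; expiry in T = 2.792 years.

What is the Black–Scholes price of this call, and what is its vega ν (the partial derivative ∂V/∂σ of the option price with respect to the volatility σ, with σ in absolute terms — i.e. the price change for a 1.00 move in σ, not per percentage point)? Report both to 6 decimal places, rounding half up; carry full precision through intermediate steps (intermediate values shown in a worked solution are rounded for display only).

σ√T = 0.3848·√2.792 = 0.642973
d₁ = (ln(S/K) + (r+σ²/2)T) / (σ√T) = (ln(104.52/81.31) + (0.0626+0.3848²/2)·2.792) / 0.642973 = (0.251109 + 0.381486) / 0.642973 = 0.983861
d₂ = d₁ − σ√T = 0.983861 − 0.642973 = 0.340887
e^{−rT} = e^{−0.0626·2.792} = 0.839642
N(d₁) = 0.837408,  N(d₂) = 0.633406
Call price V = S·N(d₁) − K·e^{−rT}·N(d₂) = 87.525879 − 43.243456 = 44.282424
φ(d₁) = (1/√(2π))·e^{−d₁²/2} = 0.245876
ν = S·φ(d₁)·√T = 42.941050

price = 44.282424
ν = 42.941050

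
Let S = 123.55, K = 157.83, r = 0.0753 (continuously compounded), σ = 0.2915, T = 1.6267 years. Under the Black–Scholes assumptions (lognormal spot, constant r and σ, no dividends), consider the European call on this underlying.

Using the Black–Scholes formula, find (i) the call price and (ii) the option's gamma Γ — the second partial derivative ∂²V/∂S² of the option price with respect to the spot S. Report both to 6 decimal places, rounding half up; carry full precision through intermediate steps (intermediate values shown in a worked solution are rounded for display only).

price = 12.392254
Γ = 0.008596

σ√T = 0.2915·√1.6267 = 0.371785
d₁ = (ln(S/K) + (r+σ²/2)T) / (σ√T) = (ln(123.55/157.83) + (0.0753+0.2915²/2)·1.6267) / 0.371785 = (-0.244873 + 0.191603) / 0.371785 = -0.143281
d₂ = d₁ − σ√T = -0.143281 − 0.371785 = -0.515067
e^{−rT} = e^{−0.0753·1.6267} = 0.884714
N(d₁) = 0.443034,  N(d₂) = 0.303253
Call price V = S·N(d₁) − K·e^{−rT}·N(d₂) = 54.736853 − 42.344600 = 12.392254
φ(d₁) = (1/√(2π))·e^{−d₁²/2} = 0.394868
Γ = φ(d₁) / (S·σ·√T) = 0.008596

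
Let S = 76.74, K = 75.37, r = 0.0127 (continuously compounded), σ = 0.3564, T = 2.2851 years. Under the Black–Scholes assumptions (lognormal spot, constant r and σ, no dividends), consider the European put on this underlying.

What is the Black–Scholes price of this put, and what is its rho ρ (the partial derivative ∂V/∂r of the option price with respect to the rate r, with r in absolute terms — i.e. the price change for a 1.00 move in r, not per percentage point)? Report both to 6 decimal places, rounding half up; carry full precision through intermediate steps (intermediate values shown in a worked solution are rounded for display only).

σ√T = 0.3564·√2.2851 = 0.538754
d₁ = (ln(S/K) + (r+σ²/2)T) / (σ√T) = (ln(76.74/75.37) + (0.0127+0.3564²/2)·2.2851) / 0.538754 = (0.018014 + 0.174149) / 0.538754 = 0.356679
d₂ = d₁ − σ√T = 0.356679 − 0.538754 = -0.182074
e^{−rT} = e^{−0.0127·2.2851} = 0.971396
N(−d₁) = 0.360666,  N(−d₂) = 0.572238
Put price V = K·e^{−rT}·N(−d₂) − S·N(−d₁) = 41.895899 − 27.677504 = 14.218396
ρ = −K·T·e^{−rT}·N(−d₂) = -95.736320

price = 14.218396
ρ = -95.736320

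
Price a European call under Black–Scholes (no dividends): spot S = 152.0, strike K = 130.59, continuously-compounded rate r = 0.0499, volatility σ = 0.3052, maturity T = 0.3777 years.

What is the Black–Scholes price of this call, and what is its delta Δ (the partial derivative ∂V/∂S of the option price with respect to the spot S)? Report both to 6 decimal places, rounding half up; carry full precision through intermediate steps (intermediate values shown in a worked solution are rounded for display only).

σ√T = 0.3052·√0.3777 = 0.187568
d₁ = (ln(S/K) + (r+σ²/2)T) / (σ√T) = (ln(152.0/130.59) + (0.0499+0.3052²/2)·0.3777) / 0.187568 = (0.151818 + 0.036438) / 0.187568 = 1.003669
d₂ = d₁ − σ√T = 1.003669 − 0.187568 = 0.816102
e^{−rT} = e^{−0.0499·0.3777} = 0.981329
N(d₁) = 0.842231,  N(d₂) = 0.792779
Call price V = S·N(d₁) − K·e^{−rT}·N(d₂) = 128.019108 − 101.596045 = 26.423063
Δ = N(d₁) = 0.842231

price = 26.423063
Δ = 0.842231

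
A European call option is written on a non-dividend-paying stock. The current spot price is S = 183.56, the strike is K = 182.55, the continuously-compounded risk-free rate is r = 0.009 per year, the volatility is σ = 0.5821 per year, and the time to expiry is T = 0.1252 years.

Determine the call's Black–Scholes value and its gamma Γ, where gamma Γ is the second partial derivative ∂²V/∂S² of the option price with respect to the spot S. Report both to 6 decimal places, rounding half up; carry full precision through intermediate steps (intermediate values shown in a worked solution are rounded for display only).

σ√T = 0.5821·√0.1252 = 0.205968
d₁ = (ln(S/K) + (r+σ²/2)T) / (σ√T) = (ln(183.56/182.55) + (0.009+0.5821²/2)·0.1252) / 0.205968 = (0.005517 + 0.022338) / 0.205968 = 0.135243
d₂ = d₁ − σ√T = 0.135243 − 0.205968 = -0.070725
e^{−rT} = e^{−0.009·0.1252} = 0.998874
N(d₁) = 0.553790,  N(d₂) = 0.471808
Call price V = S·N(d₁) − K·e^{−rT}·N(d₂) = 101.653701 − 86.031598 = 15.622103
φ(d₁) = (1/√(2π))·e^{−d₁²/2} = 0.395310
Γ = φ(d₁) / (S·σ·√T) = 0.010456

price = 15.622103
Γ = 0.010456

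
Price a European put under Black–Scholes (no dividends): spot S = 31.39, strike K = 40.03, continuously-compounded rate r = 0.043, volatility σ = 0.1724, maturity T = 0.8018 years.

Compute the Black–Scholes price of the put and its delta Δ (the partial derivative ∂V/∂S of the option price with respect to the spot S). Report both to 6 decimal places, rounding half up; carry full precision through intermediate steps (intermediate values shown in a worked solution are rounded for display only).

price = 7.502108
Δ = -0.898756

σ√T = 0.1724·√0.8018 = 0.154373
d₁ = (ln(S/K) + (r+σ²/2)T) / (σ√T) = (ln(31.39/40.03) + (0.043+0.1724²/2)·0.8018) / 0.154373 = (-0.243140 + 0.046393) / 0.154373 = -1.274494
d₂ = d₁ − σ√T = -1.274494 − 0.154373 = -1.428866
e^{−rT} = e^{−0.043·0.8018} = 0.966110
N(−d₁) = 0.898756,  N(−d₂) = 0.923479
Put price V = K·e^{−rT}·N(−d₂) − S·N(−d₁) = 35.714051 − 28.211943 = 7.502108
Δ = −N(−d₁) = -0.898756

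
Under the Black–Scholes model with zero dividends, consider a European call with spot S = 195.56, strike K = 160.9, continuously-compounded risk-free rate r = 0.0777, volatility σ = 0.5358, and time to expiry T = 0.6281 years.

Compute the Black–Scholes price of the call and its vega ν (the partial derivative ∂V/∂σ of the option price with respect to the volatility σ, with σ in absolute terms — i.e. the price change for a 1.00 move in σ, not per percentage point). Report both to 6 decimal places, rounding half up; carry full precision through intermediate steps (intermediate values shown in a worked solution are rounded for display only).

σ√T = 0.5358·√0.6281 = 0.424636
d₁ = (ln(S/K) + (r+σ²/2)T) / (σ√T) = (ln(195.56/160.9) + (0.0777+0.5358²/2)·0.6281) / 0.424636 = (0.195084 + 0.138961) / 0.424636 = 0.786663
d₂ = d₁ − σ√T = 0.786663 − 0.424636 = 0.362026
e^{−rT} = e^{−0.0777·0.6281} = 0.952368
N(d₁) = 0.784260,  N(d₂) = 0.641334
Call price V = S·N(d₁) − K·e^{−rT}·N(d₂) = 153.369951 − 98.275482 = 55.094469
φ(d₁) = (1/√(2π))·e^{−d₁²/2} = 0.292773
ν = S·φ(d₁)·√T = 45.375923

price = 55.094469
ν = 45.375923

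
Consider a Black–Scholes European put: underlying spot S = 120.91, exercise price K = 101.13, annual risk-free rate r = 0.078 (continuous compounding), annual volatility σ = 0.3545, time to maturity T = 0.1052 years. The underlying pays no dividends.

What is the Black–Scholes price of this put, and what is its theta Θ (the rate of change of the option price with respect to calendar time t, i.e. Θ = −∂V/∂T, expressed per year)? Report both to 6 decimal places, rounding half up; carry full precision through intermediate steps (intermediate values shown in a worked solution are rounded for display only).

σ√T = 0.3545·√0.1052 = 0.114980
d₁ = (ln(S/K) + (r+σ²/2)T) / (σ√T) = (ln(120.91/101.13) + (0.078+0.3545²/2)·0.1052) / 0.114980 = (0.178640 + 0.014816) / 0.114980 = 1.682507
d₂ = d₁ − σ√T = 1.682507 − 0.114980 = 1.567527
e^{−rT} = e^{−0.078·0.1052} = 0.991828
N(−d₁) = 0.046235,  N(−d₂) = 0.058496
Put price V = K·e^{−rT}·N(−d₂) − S·N(−d₁) = 5.867336 − 5.590304 = 0.277033
φ(d₁) = (1/√(2π))·e^{−d₁²/2} = 0.096873
Θ = −S·φ(d₁)·σ/(2√T) + r·K·e^{−rT}·N(−d₂) = −6.400936 + 0.457652 = -5.943284

price = 0.277033
Θ = -5.943284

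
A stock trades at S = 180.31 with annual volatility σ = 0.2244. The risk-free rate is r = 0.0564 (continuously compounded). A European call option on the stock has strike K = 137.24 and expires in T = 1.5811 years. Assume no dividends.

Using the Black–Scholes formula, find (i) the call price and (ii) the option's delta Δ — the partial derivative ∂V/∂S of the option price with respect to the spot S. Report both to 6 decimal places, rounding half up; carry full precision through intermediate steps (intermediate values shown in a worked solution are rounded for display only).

σ√T = 0.2244·√1.5811 = 0.282165
d₁ = (ln(S/K) + (r+σ²/2)T) / (σ√T) = (ln(180.31/137.24) + (0.0564+0.2244²/2)·1.5811) / 0.282165 = (0.272946 + 0.128982) / 0.282165 = 1.424448
d₂ = d₁ − σ√T = 1.424448 − 0.282165 = 1.142284
e^{−rT} = e^{−0.0564·1.5811} = 0.914686
N(d₁) = 0.922842,  N(d₂) = 0.873332
Call price V = S·N(d₁) − K·e^{−rT}·N(d₂) = 166.397571 − 109.630715 = 56.766855
Δ = N(d₁) = 0.922842

price = 56.766855
Δ = 0.922842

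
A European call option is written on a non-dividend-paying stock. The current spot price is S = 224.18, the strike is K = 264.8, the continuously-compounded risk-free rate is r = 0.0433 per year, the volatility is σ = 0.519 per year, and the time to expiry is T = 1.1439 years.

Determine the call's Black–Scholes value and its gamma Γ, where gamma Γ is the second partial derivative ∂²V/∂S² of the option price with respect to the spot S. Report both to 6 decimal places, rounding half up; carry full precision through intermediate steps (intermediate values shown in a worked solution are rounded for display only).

σ√T = 0.519·√1.1439 = 0.555087
d₁ = (ln(S/K) + (r+σ²/2)T) / (σ√T) = (ln(224.18/264.8) + (0.0433+0.519²/2)·1.1439) / 0.555087 = (-0.166526 + 0.203592) / 0.555087 = 0.066776
d₂ = d₁ − σ√T = 0.066776 − 0.555087 = -0.488312
e^{−rT} = e^{−0.0433·1.1439} = 0.951676
N(d₁) = 0.526620,  N(d₂) = 0.312665
Call price V = S·N(d₁) − K·e^{−rT}·N(d₂) = 118.057645 − 78.792636 = 39.265009
φ(d₁) = (1/√(2π))·e^{−d₁²/2} = 0.398054
Γ = φ(d₁) / (S·σ·√T) = 0.003199

price = 39.265009
Γ = 0.003199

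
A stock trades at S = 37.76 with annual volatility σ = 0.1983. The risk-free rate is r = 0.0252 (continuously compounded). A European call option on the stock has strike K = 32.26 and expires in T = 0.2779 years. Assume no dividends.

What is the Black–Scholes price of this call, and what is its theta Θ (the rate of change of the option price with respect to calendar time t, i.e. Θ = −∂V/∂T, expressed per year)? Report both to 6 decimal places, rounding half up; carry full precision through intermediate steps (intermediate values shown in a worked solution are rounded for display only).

σ√T = 0.1983·√0.2779 = 0.104536
d₁ = (ln(S/K) + (r+σ²/2)T) / (σ√T) = (ln(37.76/32.26) + (0.0252+0.1983²/2)·0.2779) / 0.104536 = (0.157422 + 0.012467) / 0.104536 = 1.625171
d₂ = d₁ − σ√T = 1.625171 − 0.104536 = 1.520634
e^{−rT} = e^{−0.0252·0.2779} = 0.993021
N(d₁) = 0.947937,  N(d₂) = 0.935824
Call price V = S·N(d₁) − K·e^{−rT}·N(d₂) = 35.794097 − 29.979006 = 5.815091
φ(d₁) = (1/√(2π))·e^{−d₁²/2} = 0.106509
Θ = −S·φ(d₁)·σ/(2√T) − r·K·e^{−rT}·N(d₂) = −0.756425 − 0.755471 = -1.511896

price = 5.815091
Θ = -1.511896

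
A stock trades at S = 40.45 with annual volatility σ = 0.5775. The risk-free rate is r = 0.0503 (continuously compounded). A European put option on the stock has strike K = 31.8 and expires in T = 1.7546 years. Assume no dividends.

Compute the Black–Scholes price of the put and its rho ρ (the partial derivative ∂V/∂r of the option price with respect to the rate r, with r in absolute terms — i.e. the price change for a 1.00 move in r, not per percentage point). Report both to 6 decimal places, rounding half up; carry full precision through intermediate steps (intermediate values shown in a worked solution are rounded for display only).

σ√T = 0.5775·√1.7546 = 0.764964
d₁ = (ln(S/K) + (r+σ²/2)T) / (σ√T) = (ln(40.45/31.8) + (0.0503+0.5775²/2)·1.7546) / 0.764964 = (0.240600 + 0.380841) / 0.764964 = 0.812380
d₂ = d₁ − σ√T = 0.812380 − 0.764964 = 0.047416
e^{−rT} = e^{−0.0503·1.7546} = 0.915526
N(−d₁) = 0.208287,  N(−d₂) = 0.481091
Put price V = K·e^{−rT}·N(−d₂) − S·N(−d₁) = 14.006347 − 8.425198 = 5.581149
ρ = −K·T·e^{−rT}·N(−d₂) = -24.575536

price = 5.581149
ρ = -24.575536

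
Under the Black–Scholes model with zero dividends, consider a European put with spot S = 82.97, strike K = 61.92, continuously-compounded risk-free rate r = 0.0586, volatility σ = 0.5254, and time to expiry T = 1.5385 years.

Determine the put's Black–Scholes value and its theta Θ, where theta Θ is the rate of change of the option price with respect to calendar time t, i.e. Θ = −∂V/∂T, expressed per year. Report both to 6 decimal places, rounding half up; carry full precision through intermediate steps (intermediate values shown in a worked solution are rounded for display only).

σ√T = 0.5254·√1.5385 = 0.651687
d₁ = (ln(S/K) + (r+σ²/2)T) / (σ√T) = (ln(82.97/61.92) + (0.0586+0.5254²/2)·1.5385) / 0.651687 = (0.292636 + 0.302504) / 0.651687 = 0.913230
d₂ = d₁ − σ√T = 0.913230 − 0.651687 = 0.261543
e^{−rT} = e^{−0.0586·1.5385} = 0.913789
N(−d₁) = 0.180561,  N(−d₂) = 0.396837
Put price V = K·e^{−rT}·N(−d₂) − S·N(−d₁) = 22.453735 − 14.981132 = 7.472603
φ(d₁) = (1/√(2π))·e^{−d₁²/2} = 0.262913
Θ = −S·φ(d₁)·σ/(2√T) + r·K·e^{−rT}·N(−d₂) = −4.620023 + 1.315789 = -3.304234

price = 7.472603
Θ = -3.304234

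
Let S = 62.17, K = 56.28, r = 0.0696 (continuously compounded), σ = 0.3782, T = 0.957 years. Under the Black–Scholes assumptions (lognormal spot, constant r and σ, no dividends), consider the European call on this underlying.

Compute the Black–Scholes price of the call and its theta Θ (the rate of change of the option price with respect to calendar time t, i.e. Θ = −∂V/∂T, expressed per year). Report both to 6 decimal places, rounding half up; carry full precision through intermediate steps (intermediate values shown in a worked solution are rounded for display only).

price = 14.007873
Θ = -6.135269

σ√T = 0.3782·√0.957 = 0.369979
d₁ = (ln(S/K) + (r+σ²/2)T) / (σ√T) = (ln(62.17/56.28) + (0.0696+0.3782²/2)·0.957) / 0.369979 = (0.099533 + 0.135050) / 0.369979 = 0.634043
d₂ = d₁ − σ√T = 0.634043 − 0.369979 = 0.264064
e^{−rT} = e^{−0.0696·0.957} = 0.935563
N(d₁) = 0.736974,  N(d₂) = 0.604135
Call price V = S·N(d₁) − K·e^{−rT}·N(d₂) = 45.817654 − 31.809782 = 14.007873
φ(d₁) = (1/√(2π))·e^{−d₁²/2} = 0.326298
Θ = −S·φ(d₁)·σ/(2√T) − r·K·e^{−rT}·N(d₂) = −3.921308 − 2.213961 = -6.135269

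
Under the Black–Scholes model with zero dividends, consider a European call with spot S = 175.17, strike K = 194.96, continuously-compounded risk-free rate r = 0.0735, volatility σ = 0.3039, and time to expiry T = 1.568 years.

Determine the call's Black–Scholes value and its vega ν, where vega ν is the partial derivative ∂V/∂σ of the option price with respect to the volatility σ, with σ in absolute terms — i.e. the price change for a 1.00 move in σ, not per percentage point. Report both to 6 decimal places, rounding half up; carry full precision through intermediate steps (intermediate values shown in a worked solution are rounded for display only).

price = 27.047940
ν = 85.565248

σ√T = 0.3039·√1.568 = 0.380543
d₁ = (ln(S/K) + (r+σ²/2)T) / (σ√T) = (ln(175.17/194.96) + (0.0735+0.3039²/2)·1.568) / 0.380543 = (-0.107037 + 0.187654) / 0.380543 = 0.211847
d₂ = d₁ − σ√T = 0.211847 − 0.380543 = -0.168696
e^{−rT} = e^{−0.0735·1.568} = 0.891145
N(d₁) = 0.583887,  N(d₂) = 0.433018
Call price V = S·N(d₁) − K·e^{−rT}·N(d₂) = 102.279471 − 75.231531 = 27.047940
φ(d₁) = (1/√(2π))·e^{−d₁²/2} = 0.390090
ν = S·φ(d₁)·√T = 85.565248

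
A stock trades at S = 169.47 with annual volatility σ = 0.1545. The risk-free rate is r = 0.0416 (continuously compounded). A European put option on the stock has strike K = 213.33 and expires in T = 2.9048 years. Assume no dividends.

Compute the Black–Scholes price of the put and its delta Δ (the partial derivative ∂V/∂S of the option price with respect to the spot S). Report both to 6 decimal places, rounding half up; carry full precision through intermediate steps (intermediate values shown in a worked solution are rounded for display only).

price = 30.150158
Δ = -0.611609

σ√T = 0.1545·√2.9048 = 0.263322
d₁ = (ln(S/K) + (r+σ²/2)T) / (σ√T) = (ln(169.47/213.33) + (0.0416+0.1545²/2)·2.9048) / 0.263322 = (-0.230164 + 0.155509) / 0.263322 = -0.283514
d₂ = d₁ − σ√T = -0.283514 − 0.263322 = -0.546836
e^{−rT} = e^{−0.0416·2.9048} = 0.886176
N(−d₁) = 0.611609,  N(−d₂) = 0.707754
Put price V = K·e^{−rT}·N(−d₂) − S·N(−d₁) = 133.799496 − 103.649337 = 30.150158
Δ = −N(−d₁) = -0.611609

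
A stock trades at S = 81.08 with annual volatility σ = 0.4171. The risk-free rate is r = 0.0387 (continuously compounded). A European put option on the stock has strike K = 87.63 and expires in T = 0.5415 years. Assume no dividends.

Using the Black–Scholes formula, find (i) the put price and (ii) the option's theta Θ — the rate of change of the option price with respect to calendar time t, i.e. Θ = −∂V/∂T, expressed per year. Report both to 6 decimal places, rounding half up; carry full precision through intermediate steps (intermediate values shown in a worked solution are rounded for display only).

price = 12.716134
Θ = -7.062377

σ√T = 0.4171·√0.5415 = 0.306930
d₁ = (ln(S/K) + (r+σ²/2)T) / (σ√T) = (ln(81.08/87.63) + (0.0387+0.4171²/2)·0.5415) / 0.306930 = (-0.077687 + 0.068059) / 0.306930 = -0.031369
d₂ = d₁ − σ√T = -0.031369 − 0.306930 = -0.338299
e^{−rT} = e^{−0.0387·0.5415} = 0.979262
N(−d₁) = 0.512512,  N(−d₂) = 0.632431
Put price V = K·e^{−rT}·N(−d₂) − S·N(−d₁) = 54.270628 − 41.554494 = 12.716134
φ(d₁) = (1/√(2π))·e^{−d₁²/2} = 0.398746
Θ = −S·φ(d₁)·σ/(2√T) + r·K·e^{−rT}·N(−d₂) = −9.162650 + 2.100273 = -7.062377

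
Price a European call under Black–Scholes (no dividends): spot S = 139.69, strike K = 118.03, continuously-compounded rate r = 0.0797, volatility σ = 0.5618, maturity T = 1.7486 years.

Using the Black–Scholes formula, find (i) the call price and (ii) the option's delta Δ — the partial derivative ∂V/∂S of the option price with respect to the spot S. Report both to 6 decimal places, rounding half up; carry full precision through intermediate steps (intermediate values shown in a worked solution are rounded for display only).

σ√T = 0.5618·√1.7486 = 0.742894
d₁ = (ln(S/K) + (r+σ²/2)T) / (σ√T) = (ln(139.69/118.03) + (0.0797+0.5618²/2)·1.7486) / 0.742894 = (0.168487 + 0.415309) / 0.742894 = 0.785840
d₂ = d₁ − σ√T = 0.785840 − 0.742894 = 0.042946
e^{−rT} = e^{−0.0797·1.7486} = 0.869912
N(d₁) = 0.784019,  N(d₂) = 0.517128
Call price V = S·N(d₁) − K·e^{−rT}·N(d₂) = 109.519678 − 53.096448 = 56.423230
Δ = N(d₁) = 0.784019

price = 56.423230
Δ = 0.784019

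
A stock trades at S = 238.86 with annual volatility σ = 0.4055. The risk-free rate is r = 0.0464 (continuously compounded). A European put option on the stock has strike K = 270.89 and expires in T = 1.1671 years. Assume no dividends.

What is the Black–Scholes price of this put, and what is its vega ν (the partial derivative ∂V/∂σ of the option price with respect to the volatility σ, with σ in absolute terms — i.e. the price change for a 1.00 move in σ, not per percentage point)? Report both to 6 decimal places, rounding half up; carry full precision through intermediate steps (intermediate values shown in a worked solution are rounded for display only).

σ√T = 0.4055·√1.1671 = 0.438071
d₁ = (ln(S/K) + (r+σ²/2)T) / (σ√T) = (ln(238.86/270.89) + (0.0464+0.4055²/2)·1.1671) / 0.438071 = (-0.125835 + 0.150107) / 0.438071 = 0.055405
d₂ = d₁ − σ√T = 0.055405 − 0.438071 = -0.382666
e^{−rT} = e^{−0.0464·1.1671} = 0.947287
N(−d₁) = 0.477908,  N(−d₂) = 0.649016
Put price V = K·e^{−rT}·N(−d₂) − S·N(−d₁) = 166.544405 − 114.153052 = 52.391352
φ(d₁) = (1/√(2π))·e^{−d₁²/2} = 0.398330
ν = S·φ(d₁)·√T = 102.787651

price = 52.391352
ν = 102.787651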